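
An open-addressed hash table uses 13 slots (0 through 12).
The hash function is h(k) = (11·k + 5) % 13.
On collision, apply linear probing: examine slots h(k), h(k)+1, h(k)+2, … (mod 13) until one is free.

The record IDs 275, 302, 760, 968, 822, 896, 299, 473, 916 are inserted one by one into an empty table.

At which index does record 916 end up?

275 hashes to 1; slot 1 is free => place at 1.
302 hashes to 12; slot 12 is free => place at 12.
760 hashes to 6; slot 6 is free => place at 6.
968 hashes to 6; 6 taken => place at 7.
822 hashes to 12; 12 taken => place at 0.
896 hashes to 7; 7 taken => place at 8.
299 hashes to 5; slot 5 is free => place at 5.
473 hashes to 8; 8 taken => place at 9.
916 hashes to 6; 6,7,8,9 taken => place at 10.
Table: [822, 275, ∅, ∅, ∅, 299, 760, 968, 896, 473, 916, ∅, 302]

10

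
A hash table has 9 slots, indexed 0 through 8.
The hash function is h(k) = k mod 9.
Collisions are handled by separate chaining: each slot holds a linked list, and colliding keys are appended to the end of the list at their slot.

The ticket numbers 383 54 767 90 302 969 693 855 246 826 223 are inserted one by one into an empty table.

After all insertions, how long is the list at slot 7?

2

383 -> bucket 5
54 -> bucket 0
767 -> bucket 2
90 -> bucket 0 (collision)
302 -> bucket 5 (collision)
969 -> bucket 6
693 -> bucket 0 (collision)
855 -> bucket 0 (collision)
246 -> bucket 3
826 -> bucket 7
223 -> bucket 7 (collision)
Final buckets:
0: 54 -> 90 -> 693 -> 855
1: .
2: 767
3: 246
4: .
5: 383 -> 302
6: 969
7: 826 -> 223
8: .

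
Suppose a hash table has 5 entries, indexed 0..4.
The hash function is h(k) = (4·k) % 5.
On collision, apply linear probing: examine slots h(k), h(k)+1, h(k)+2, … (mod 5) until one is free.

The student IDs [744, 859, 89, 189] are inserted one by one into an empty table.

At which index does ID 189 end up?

4

Insert 744: h=1, slot 1 empty => index 1.
Insert 859: h=1, slot 1 occupied => index 2.
Insert 89: h=1, slots 1,2 occupied => index 3.
Insert 189: h=1, slots 1,2,3 occupied => index 4.
Table: [—, 744, 859, 89, 189]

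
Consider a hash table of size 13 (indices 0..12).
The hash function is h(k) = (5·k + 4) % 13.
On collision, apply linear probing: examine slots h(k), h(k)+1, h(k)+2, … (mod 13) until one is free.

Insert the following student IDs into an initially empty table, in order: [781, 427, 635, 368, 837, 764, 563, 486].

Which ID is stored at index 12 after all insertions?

Insert 781: h=9, slot 9 empty => index 9.
Insert 427: h=7, slot 7 empty => index 7.
Insert 635: h=7, slot 7 occupied => index 8.
Insert 368: h=11, slot 11 empty => index 11.
Insert 837: h=3, slot 3 empty => index 3.
Insert 764: h=2, slot 2 empty => index 2.
Insert 563: h=11, slot 11 occupied => index 12.
Insert 486: h=3, slot 3 occupied => index 4.
Table: [_, _, 764, 837, 486, _, _, 427, 635, 781, _, 368, 563]

563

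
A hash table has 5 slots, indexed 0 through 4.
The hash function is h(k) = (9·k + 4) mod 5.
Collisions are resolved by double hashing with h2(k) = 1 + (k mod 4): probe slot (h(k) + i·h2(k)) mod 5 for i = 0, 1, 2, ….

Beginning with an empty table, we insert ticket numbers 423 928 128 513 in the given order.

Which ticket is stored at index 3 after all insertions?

128

423 hashes to 1; slot 1 is free => place at 1.
928 hashes to 1, h2=1; 1 taken => place at 2.
128 hashes to 1, h2=1; 1,2 taken => place at 3.
513 hashes to 1, h2=2; 1,3 taken => place at 0.
Table: [513, 423, 928, 128, ∅]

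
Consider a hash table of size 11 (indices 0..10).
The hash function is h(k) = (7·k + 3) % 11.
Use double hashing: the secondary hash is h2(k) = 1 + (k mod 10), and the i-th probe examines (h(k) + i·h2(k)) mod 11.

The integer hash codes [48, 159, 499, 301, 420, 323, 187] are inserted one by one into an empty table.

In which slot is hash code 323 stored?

2

48 hashes to 9; slot 9 is free -> place at 9.
159 hashes to 5; slot 5 is free -> place at 5.
499 hashes to 9, h2=10; 9 taken -> place at 8.
301 hashes to 9, h2=2; 9 taken -> place at 0.
420 hashes to 6; slot 6 is free -> place at 6.
323 hashes to 9, h2=4; 9 taken -> place at 2.
187 hashes to 3; slot 3 is free -> place at 3.
Table: [301, ., 323, 187, ., 159, 420, ., 499, 48, .]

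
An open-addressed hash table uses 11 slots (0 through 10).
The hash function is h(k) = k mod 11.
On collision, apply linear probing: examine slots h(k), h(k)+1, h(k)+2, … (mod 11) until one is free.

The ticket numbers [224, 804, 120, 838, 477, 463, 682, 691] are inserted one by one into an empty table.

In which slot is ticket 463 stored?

3

224 hashes to 4; slot 4 is free -> place at 4.
804 hashes to 1; slot 1 is free -> place at 1.
120 hashes to 10; slot 10 is free -> place at 10.
838 hashes to 2; slot 2 is free -> place at 2.
477 hashes to 4; 4 taken -> place at 5.
463 hashes to 1; 1,2 taken -> place at 3.
682 hashes to 0; slot 0 is free -> place at 0.
691 hashes to 9; slot 9 is free -> place at 9.
Table: [682, 804, 838, 463, 224, 477, —, —, —, 691, 120]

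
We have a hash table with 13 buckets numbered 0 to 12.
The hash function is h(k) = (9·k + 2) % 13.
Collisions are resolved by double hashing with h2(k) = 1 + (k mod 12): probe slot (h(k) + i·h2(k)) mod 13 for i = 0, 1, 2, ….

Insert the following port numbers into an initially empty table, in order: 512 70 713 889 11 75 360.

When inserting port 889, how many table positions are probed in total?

3

512 hashes to 8; slot 8 is free -> place at 8.
70 hashes to 8, h2=11; 8 taken -> place at 6.
713 hashes to 10; slot 10 is free -> place at 10.
889 hashes to 8, h2=2; 8,10 taken -> place at 12.
11 hashes to 10, h2=12; 10 taken -> place at 9.
75 hashes to 1; slot 1 is free -> place at 1.
360 hashes to 5; slot 5 is free -> place at 5.
Table: [., 75, ., ., ., 360, 70, ., 512, 11, 713, ., 889]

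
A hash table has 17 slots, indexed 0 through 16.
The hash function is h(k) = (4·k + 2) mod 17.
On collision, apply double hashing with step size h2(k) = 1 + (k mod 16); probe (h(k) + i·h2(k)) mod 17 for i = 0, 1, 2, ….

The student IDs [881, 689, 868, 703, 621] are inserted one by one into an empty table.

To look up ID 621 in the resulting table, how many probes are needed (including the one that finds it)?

Insert 881: h=7, slot 7 empty => index 7.
Insert 689: h=4, slot 4 empty => index 4.
Insert 868: h=6, slot 6 empty => index 6.
Insert 703: h=9, slot 9 empty => index 9.
Insert 621: h=4, h2=14, slot 4 occupied => index 1.
Table: [., 621, ., ., 689, ., 868, 881, ., 703, ., ., ., ., ., ., .]
Lookup 621: h=4, h2=14, probe 4,1 → found at 1.

2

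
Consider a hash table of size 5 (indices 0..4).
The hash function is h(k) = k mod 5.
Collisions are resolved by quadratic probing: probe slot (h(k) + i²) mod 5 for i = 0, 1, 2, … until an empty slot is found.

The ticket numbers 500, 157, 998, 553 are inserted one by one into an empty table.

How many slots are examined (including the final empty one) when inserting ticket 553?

2

Insert 500: h=0, slot 0 empty => index 0.
Insert 157: h=2, slot 2 empty => index 2.
Insert 998: h=3, slot 3 empty => index 3.
Insert 553: h=3, slot 3 occupied => index 4.
Table: [500, ., 157, 998, 553]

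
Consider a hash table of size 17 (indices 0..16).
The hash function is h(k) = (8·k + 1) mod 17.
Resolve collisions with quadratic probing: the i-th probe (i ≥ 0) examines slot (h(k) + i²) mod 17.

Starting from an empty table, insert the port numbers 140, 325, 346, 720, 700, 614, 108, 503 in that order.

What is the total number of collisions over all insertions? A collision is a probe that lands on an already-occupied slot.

6

140: h=16 -> slot 16
325: h=0 -> slot 0
346: h=15 -> slot 15
720: h=15, probe 15,16,2 -> slot 2
700: h=8 -> slot 8
614: h=0, probe 0,1 -> slot 1
108: h=15, probe 15,16,2,7 -> slot 7
503: h=13 -> slot 13
Table: [325, 614, 720, ∅, ∅, ∅, ∅, 108, 700, ∅, ∅, ∅, ∅, 503, ∅, 346, 140]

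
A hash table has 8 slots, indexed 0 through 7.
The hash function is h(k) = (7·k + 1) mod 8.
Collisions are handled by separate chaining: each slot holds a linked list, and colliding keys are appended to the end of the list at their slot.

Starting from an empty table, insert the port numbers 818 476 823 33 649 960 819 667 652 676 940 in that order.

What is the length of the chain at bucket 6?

2

Insert 818: h=7, bucket 7 empty → new chain.
Insert 476: h=5, bucket 5 empty → new chain.
Insert 823: h=2, bucket 2 empty → new chain.
Insert 33: h=0, bucket 0 empty → new chain.
Insert 649: h=0, bucket 0 nonempty → append to chain.
Insert 960: h=1, bucket 1 empty → new chain.
Insert 819: h=6, bucket 6 empty → new chain.
Insert 667: h=6, bucket 6 nonempty → append to chain.
Insert 652: h=5, bucket 5 nonempty → append to chain.
Insert 676: h=5, bucket 5 nonempty → append to chain.
Insert 940: h=5, bucket 5 nonempty → append to chain.
Final buckets:
0: 33 -> 649
1: 960
2: 823
3: ∅
4: ∅
5: 476 -> 652 -> 676 -> 940
6: 819 -> 667
7: 818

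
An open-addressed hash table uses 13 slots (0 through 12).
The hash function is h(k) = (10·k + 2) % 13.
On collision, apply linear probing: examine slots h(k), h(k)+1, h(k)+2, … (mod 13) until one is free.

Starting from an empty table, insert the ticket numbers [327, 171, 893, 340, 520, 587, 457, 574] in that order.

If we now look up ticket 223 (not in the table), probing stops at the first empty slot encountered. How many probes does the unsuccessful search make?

Insert 327: h=9, slot 9 empty → index 9.
Insert 171: h=9, slot 9 occupied → index 10.
Insert 893: h=1, slot 1 empty → index 1.
Insert 340: h=9, slots 9,10 occupied → index 11.
Insert 520: h=2, slot 2 empty → index 2.
Insert 587: h=9, slots 9,10,11 occupied → index 12.
Insert 457: h=9, slots 9,10,11,12 occupied → index 0.
Insert 574: h=9, slots 9,10,11,12,0,1,2 occupied → index 3.
Table: [457, 893, 520, 574, —, —, —, —, —, 327, 171, 340, 587]
Lookup 223: h=9, probe 9,10,11,12,0,1,2,3,4 → slot 4 empty, not found.

9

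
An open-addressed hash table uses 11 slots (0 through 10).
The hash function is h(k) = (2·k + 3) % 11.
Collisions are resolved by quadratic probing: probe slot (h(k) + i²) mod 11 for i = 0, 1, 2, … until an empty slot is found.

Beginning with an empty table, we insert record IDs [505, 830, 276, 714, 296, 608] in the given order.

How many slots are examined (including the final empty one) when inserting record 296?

Insert 505: h=1, slot 1 empty => index 1.
Insert 830: h=2, slot 2 empty => index 2.
Insert 276: h=5, slot 5 empty => index 5.
Insert 714: h=1, slots 1,2,5 occupied => index 10.
Insert 296: h=1, slots 1,2,5,10 occupied => index 6.
Insert 608: h=9, slot 9 empty => index 9.
Table: [—, 505, 830, —, —, 276, 296, —, —, 608, 714]

5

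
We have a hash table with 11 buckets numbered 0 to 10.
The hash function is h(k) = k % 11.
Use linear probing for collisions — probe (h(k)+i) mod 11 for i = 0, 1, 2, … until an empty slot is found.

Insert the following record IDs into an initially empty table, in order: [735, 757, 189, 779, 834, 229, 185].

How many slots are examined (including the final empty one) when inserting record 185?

7

735 hashes to 9; slot 9 is free -> place at 9.
757 hashes to 9; 9 taken -> place at 10.
189 hashes to 2; slot 2 is free -> place at 2.
779 hashes to 9; 9,10 taken -> place at 0.
834 hashes to 9; 9,10,0 taken -> place at 1.
229 hashes to 9; 9,10,0,1,2 taken -> place at 3.
185 hashes to 9; 9,10,0,1,2,3 taken -> place at 4.
Table: [779, 834, 189, 229, 185, ∅, ∅, ∅, ∅, 735, 757]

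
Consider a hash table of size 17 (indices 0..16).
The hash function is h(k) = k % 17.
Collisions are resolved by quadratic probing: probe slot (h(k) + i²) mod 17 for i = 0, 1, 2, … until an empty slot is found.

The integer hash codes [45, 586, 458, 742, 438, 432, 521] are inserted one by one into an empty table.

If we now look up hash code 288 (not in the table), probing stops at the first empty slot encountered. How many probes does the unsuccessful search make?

2

45 hashes to 11; slot 11 is free → place at 11.
586 hashes to 8; slot 8 is free → place at 8.
458 hashes to 16; slot 16 is free → place at 16.
742 hashes to 11; 11 taken → place at 12.
438 hashes to 13; slot 13 is free → place at 13.
432 hashes to 7; slot 7 is free → place at 7.
521 hashes to 11; 11,12 taken → place at 15.
Table: [_, _, _, _, _, _, _, 432, 586, _, _, 45, 742, 438, _, 521, 458]
Lookup 288: h=16, probe 16,0 → slot 0 empty, not found.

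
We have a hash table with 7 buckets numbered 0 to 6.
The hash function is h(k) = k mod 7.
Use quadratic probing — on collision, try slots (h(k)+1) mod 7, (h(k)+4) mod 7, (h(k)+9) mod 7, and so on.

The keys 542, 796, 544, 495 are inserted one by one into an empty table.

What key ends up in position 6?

544

Insert 542: h=3, slot 3 empty => index 3.
Insert 796: h=5, slot 5 empty => index 5.
Insert 544: h=5, slot 5 occupied => index 6.
Insert 495: h=5, slots 5,6 occupied => index 2.
Table: [., ., 495, 542, ., 796, 544]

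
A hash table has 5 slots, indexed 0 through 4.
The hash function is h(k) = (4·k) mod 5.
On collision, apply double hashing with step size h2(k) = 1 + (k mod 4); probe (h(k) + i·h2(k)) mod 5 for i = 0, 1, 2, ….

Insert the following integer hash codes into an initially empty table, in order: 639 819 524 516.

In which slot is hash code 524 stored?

639: h=1 => slot 1
819: h=1, h2=4, probe 1,0 => slot 0
524: h=1, h2=1, probe 1,2 => slot 2
516: h=4 => slot 4
Table: [819, 639, 524, -, 516]

2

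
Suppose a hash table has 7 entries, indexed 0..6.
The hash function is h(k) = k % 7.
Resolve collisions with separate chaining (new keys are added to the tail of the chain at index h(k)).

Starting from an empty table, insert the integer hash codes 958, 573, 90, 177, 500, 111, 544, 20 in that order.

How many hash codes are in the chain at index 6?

5

958 → bucket 6
573 → bucket 6 (collision)
90 → bucket 6 (collision)
177 → bucket 2
500 → bucket 3
111 → bucket 6 (collision)
544 → bucket 5
20 → bucket 6 (collision)
Final buckets:
0: .
1: .
2: 177
3: 500
4: .
5: 544
6: 958 -> 573 -> 90 -> 111 -> 20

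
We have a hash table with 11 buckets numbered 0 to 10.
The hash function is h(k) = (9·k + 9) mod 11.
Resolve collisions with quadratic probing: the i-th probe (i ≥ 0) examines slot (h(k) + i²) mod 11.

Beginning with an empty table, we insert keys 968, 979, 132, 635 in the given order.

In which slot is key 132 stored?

2

Insert 968: h=9, slot 9 empty → index 9.
Insert 979: h=9, slot 9 occupied → index 10.
Insert 132: h=9, slots 9,10 occupied → index 2.
Insert 635: h=4, slot 4 empty → index 4.
Table: [-, -, 132, -, 635, -, -, -, -, 968, 979]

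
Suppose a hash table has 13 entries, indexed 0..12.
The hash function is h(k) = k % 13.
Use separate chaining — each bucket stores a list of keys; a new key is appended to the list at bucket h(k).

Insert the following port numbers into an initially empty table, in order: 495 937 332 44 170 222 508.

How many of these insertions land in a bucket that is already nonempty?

4

Insert 495: h=1, bucket 1 empty -> new chain.
Insert 937: h=1, bucket 1 nonempty -> append to chain.
Insert 332: h=7, bucket 7 empty -> new chain.
Insert 44: h=5, bucket 5 empty -> new chain.
Insert 170: h=1, bucket 1 nonempty -> append to chain.
Insert 222: h=1, bucket 1 nonempty -> append to chain.
Insert 508: h=1, bucket 1 nonempty -> append to chain.
Final buckets:
0: .
1: 495 -> 937 -> 170 -> 222 -> 508
2: .
3: .
4: .
5: 44
6: .
7: 332
8: .
9: .
10: .
11: .
12: .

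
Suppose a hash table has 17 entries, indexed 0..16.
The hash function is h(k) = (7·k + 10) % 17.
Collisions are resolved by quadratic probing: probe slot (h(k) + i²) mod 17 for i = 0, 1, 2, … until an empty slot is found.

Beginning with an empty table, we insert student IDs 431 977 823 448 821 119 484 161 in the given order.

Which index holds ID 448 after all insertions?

2

431 hashes to 1; slot 1 is free -> place at 1.
977 hashes to 15; slot 15 is free -> place at 15.
823 hashes to 8; slot 8 is free -> place at 8.
448 hashes to 1; 1 taken -> place at 2.
821 hashes to 11; slot 11 is free -> place at 11.
119 hashes to 10; slot 10 is free -> place at 10.
484 hashes to 15; 15 taken -> place at 16.
161 hashes to 15; 15,16,2 taken -> place at 7.
Table: [∅, 431, 448, ∅, ∅, ∅, ∅, 161, 823, ∅, 119, 821, ∅, ∅, ∅, 977, 484]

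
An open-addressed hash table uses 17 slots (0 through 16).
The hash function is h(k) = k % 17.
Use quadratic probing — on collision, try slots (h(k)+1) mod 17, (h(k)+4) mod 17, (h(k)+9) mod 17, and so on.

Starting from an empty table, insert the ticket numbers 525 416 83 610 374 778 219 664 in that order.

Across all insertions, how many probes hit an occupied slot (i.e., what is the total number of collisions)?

525: h=15 -> slot 15
416: h=8 -> slot 8
83: h=15, probe 15,16 -> slot 16
610: h=15, probe 15,16,2 -> slot 2
374: h=0 -> slot 0
778: h=13 -> slot 13
219: h=15, probe 15,16,2,7 -> slot 7
664: h=1 -> slot 1
Table: [374, 664, 610, ., ., ., ., 219, 416, ., ., ., ., 778, ., 525, 83]

6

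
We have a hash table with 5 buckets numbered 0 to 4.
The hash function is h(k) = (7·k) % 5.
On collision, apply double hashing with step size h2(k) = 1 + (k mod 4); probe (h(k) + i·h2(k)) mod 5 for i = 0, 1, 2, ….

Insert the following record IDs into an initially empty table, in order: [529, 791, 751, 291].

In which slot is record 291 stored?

0

529: h=3 -> slot 3
791: h=2 -> slot 2
751: h=2, h2=4, probe 2,1 -> slot 1
291: h=2, h2=4, probe 2,1,0 -> slot 0
Table: [291, 751, 791, 529, -]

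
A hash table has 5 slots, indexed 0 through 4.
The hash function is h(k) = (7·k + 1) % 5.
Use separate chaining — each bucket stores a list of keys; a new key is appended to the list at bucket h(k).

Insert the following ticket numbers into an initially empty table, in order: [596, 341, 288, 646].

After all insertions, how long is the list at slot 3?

3

Insert 596: h=3, bucket 3 empty → new chain.
Insert 341: h=3, bucket 3 nonempty → append to chain.
Insert 288: h=2, bucket 2 empty → new chain.
Insert 646: h=3, bucket 3 nonempty → append to chain.
Final buckets:
0: ∅
1: ∅
2: 288
3: 596 -> 341 -> 646
4: ∅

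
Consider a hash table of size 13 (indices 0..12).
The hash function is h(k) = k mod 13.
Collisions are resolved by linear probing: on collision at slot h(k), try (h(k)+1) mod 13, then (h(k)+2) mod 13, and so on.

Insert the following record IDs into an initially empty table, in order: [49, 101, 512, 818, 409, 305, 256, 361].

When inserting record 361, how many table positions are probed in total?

49 hashes to 10; slot 10 is free → place at 10.
101 hashes to 10; 10 taken → place at 11.
512 hashes to 5; slot 5 is free → place at 5.
818 hashes to 12; slot 12 is free → place at 12.
409 hashes to 6; slot 6 is free → place at 6.
305 hashes to 6; 6 taken → place at 7.
256 hashes to 9; slot 9 is free → place at 9.
361 hashes to 10; 10,11,12 taken → place at 0.
Table: [361, _, _, _, _, 512, 409, 305, _, 256, 49, 101, 818]

4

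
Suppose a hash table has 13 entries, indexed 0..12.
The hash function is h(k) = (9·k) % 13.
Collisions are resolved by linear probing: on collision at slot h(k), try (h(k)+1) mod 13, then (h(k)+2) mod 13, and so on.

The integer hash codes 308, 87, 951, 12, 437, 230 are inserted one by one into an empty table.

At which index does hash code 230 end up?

8

308 hashes to 3; slot 3 is free => place at 3.
87 hashes to 3; 3 taken => place at 4.
951 hashes to 5; slot 5 is free => place at 5.
12 hashes to 4; 4,5 taken => place at 6.
437 hashes to 7; slot 7 is free => place at 7.
230 hashes to 3; 3,4,5,6,7 taken => place at 8.
Table: [., ., ., 308, 87, 951, 12, 437, 230, ., ., ., .]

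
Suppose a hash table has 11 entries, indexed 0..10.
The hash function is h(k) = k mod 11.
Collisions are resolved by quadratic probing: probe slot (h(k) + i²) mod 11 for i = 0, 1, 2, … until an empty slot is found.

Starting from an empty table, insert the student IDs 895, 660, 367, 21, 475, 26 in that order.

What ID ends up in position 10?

895: h=4 -> slot 4
660: h=0 -> slot 0
367: h=4, probe 4,5 -> slot 5
21: h=10 -> slot 10
475: h=2 -> slot 2
26: h=4, probe 4,5,8 -> slot 8
Table: [660, ., 475, ., 895, 367, ., ., 26, ., 21]

21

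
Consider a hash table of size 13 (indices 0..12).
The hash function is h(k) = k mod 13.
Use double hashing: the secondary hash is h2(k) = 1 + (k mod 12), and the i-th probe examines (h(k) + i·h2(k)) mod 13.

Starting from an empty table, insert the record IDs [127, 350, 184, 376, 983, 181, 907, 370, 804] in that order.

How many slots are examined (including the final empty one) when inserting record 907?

127: h=10 => slot 10
350: h=12 => slot 12
184: h=2 => slot 2
376: h=12, h2=5, probe 12,4 => slot 4
983: h=8 => slot 8
181: h=12, h2=2, probe 12,1 => slot 1
907: h=10, h2=8, probe 10,5 => slot 5
370: h=6 => slot 6
804: h=11 => slot 11
Table: [-, 181, 184, -, 376, 907, 370, -, 983, -, 127, 804, 350]

2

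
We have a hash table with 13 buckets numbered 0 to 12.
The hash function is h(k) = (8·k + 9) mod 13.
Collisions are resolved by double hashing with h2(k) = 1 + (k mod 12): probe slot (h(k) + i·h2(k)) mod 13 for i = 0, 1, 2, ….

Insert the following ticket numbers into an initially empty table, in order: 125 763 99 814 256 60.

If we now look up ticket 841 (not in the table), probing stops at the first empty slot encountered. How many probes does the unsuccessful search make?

125: h=8 => slot 8
763: h=3 => slot 3
99: h=8, h2=4, probe 8,12 => slot 12
814: h=8, h2=11, probe 8,6 => slot 6
256: h=3, h2=5, probe 3,8,0 => slot 0
60: h=8, h2=1, probe 8,9 => slot 9
Table: [256, ., ., 763, ., ., 814, ., 125, 60, ., ., 99]
Lookup 841: h=3, h2=2, probe 3,5 → slot 5 empty, not found.

2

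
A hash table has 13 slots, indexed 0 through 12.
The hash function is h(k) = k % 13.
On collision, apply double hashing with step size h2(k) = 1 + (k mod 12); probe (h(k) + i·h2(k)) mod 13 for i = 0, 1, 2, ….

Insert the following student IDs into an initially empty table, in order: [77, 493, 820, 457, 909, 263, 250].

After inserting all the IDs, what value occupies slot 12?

77 hashes to 12; slot 12 is free → place at 12.
493 hashes to 12, h2=2; 12 taken → place at 1.
820 hashes to 1, h2=5; 1 taken → place at 6.
457 hashes to 2; slot 2 is free → place at 2.
909 hashes to 12, h2=10; 12 taken → place at 9.
263 hashes to 3; slot 3 is free → place at 3.
250 hashes to 3, h2=11; 3,1,12 taken → place at 10.
Table: [-, 493, 457, 263, -, -, 820, -, -, 909, 250, -, 77]

77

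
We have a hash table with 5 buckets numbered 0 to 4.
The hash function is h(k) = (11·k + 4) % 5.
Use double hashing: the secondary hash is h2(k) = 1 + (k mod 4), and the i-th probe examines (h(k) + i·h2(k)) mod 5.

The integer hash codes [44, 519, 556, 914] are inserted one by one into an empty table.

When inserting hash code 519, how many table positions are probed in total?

2

Insert 44: h=3, slot 3 empty -> index 3.
Insert 519: h=3, h2=4, slot 3 occupied -> index 2.
Insert 556: h=0, slot 0 empty -> index 0.
Insert 914: h=3, h2=3, slot 3 occupied -> index 1.
Table: [556, 914, 519, 44, -]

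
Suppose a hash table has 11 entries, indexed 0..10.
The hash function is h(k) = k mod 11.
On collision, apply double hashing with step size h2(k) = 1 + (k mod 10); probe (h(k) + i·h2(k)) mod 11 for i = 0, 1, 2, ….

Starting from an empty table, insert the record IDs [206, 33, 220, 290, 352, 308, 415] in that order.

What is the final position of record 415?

10

206 hashes to 8; slot 8 is free -> place at 8.
33 hashes to 0; slot 0 is free -> place at 0.
220 hashes to 0, h2=1; 0 taken -> place at 1.
290 hashes to 4; slot 4 is free -> place at 4.
352 hashes to 0, h2=3; 0 taken -> place at 3.
308 hashes to 0, h2=9; 0 taken -> place at 9.
415 hashes to 8, h2=6; 8,3,9,4 taken -> place at 10.
Table: [33, 220, -, 352, 290, -, -, -, 206, 308, 415]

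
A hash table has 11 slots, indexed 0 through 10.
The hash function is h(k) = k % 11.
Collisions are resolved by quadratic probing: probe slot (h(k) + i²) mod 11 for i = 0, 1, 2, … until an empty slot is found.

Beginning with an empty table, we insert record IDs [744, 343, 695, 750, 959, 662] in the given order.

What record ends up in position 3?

695

Insert 744: h=7, slot 7 empty -> index 7.
Insert 343: h=2, slot 2 empty -> index 2.
Insert 695: h=2, slot 2 occupied -> index 3.
Insert 750: h=2, slots 2,3 occupied -> index 6.
Insert 959: h=2, slots 2,3,6 occupied -> index 0.
Insert 662: h=2, slots 2,3,6,0,7 occupied -> index 5.
Table: [959, ∅, 343, 695, ∅, 662, 750, 744, ∅, ∅, ∅]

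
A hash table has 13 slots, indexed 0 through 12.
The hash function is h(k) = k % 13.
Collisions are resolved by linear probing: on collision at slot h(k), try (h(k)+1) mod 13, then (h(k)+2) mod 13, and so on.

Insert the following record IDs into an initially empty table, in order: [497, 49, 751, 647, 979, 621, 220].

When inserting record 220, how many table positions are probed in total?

497: h=3 → slot 3
49: h=10 → slot 10
751: h=10, probe 10,11 → slot 11
647: h=10, probe 10,11,12 → slot 12
979: h=4 → slot 4
621: h=10, probe 10,11,12,0 → slot 0
220: h=12, probe 12,0,1 → slot 1
Table: [621, 220, ., 497, 979, ., ., ., ., ., 49, 751, 647]

3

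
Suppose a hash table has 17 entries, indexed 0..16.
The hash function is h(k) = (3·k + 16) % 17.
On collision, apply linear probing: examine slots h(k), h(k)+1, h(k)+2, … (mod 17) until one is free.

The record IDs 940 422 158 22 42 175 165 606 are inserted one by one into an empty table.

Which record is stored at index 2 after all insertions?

940: h=14 => slot 14
422: h=7 => slot 7
158: h=14, probe 14,15 => slot 15
22: h=14, probe 14,15,16 => slot 16
42: h=6 => slot 6
175: h=14, probe 14,15,16,0 => slot 0
165: h=1 => slot 1
606: h=15, probe 15,16,0,1,2 => slot 2
Table: [175, 165, 606, _, _, _, 42, 422, _, _, _, _, _, _, 940, 158, 22]

606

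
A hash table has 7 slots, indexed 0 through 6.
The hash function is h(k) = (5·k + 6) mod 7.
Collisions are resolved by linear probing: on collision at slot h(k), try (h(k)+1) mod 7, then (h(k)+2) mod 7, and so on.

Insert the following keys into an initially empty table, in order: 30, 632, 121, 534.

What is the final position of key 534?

5

30: h=2 -> slot 2
632: h=2, probe 2,3 -> slot 3
121: h=2, probe 2,3,4 -> slot 4
534: h=2, probe 2,3,4,5 -> slot 5
Table: [∅, ∅, 30, 632, 121, 534, ∅]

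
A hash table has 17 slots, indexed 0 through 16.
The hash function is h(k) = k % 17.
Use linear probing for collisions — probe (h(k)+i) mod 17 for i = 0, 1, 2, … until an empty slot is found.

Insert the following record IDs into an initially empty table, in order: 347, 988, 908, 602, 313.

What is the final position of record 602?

Insert 347: h=7, slot 7 empty => index 7.
Insert 988: h=2, slot 2 empty => index 2.
Insert 908: h=7, slot 7 occupied => index 8.
Insert 602: h=7, slots 7,8 occupied => index 9.
Insert 313: h=7, slots 7,8,9 occupied => index 10.
Table: [∅, ∅, 988, ∅, ∅, ∅, ∅, 347, 908, 602, 313, ∅, ∅, ∅, ∅, ∅, ∅]

9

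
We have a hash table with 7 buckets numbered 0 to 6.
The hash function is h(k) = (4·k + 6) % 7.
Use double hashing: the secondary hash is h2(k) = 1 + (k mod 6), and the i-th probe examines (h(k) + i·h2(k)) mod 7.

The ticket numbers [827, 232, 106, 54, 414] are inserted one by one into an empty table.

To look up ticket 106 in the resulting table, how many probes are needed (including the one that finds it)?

3

827: h=3 => slot 3
232: h=3, h2=5, probe 3,1 => slot 1
106: h=3, h2=5, probe 3,1,6 => slot 6
54: h=5 => slot 5
414: h=3, h2=1, probe 3,4 => slot 4
Table: [., 232, ., 827, 414, 54, 106]
Lookup 106: h=3, h2=5, probe 3,1,6 → found at 6.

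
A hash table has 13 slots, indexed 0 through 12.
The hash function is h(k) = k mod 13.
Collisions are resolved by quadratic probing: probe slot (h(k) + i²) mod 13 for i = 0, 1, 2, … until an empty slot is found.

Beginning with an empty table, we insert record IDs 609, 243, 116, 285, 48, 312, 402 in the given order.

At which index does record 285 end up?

609 hashes to 11; slot 11 is free -> place at 11.
243 hashes to 9; slot 9 is free -> place at 9.
116 hashes to 12; slot 12 is free -> place at 12.
285 hashes to 12; 12 taken -> place at 0.
48 hashes to 9; 9 taken -> place at 10.
312 hashes to 0; 0 taken -> place at 1.
402 hashes to 12; 12,0 taken -> place at 3.
Table: [285, 312, ∅, 402, ∅, ∅, ∅, ∅, ∅, 243, 48, 609, 116]

0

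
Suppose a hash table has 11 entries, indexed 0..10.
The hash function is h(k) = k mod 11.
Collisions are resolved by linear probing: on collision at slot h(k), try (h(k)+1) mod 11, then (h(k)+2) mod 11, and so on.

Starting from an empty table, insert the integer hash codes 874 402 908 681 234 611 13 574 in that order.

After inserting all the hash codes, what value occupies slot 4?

874 hashes to 5; slot 5 is free -> place at 5.
402 hashes to 6; slot 6 is free -> place at 6.
908 hashes to 6; 6 taken -> place at 7.
681 hashes to 10; slot 10 is free -> place at 10.
234 hashes to 3; slot 3 is free -> place at 3.
611 hashes to 6; 6,7 taken -> place at 8.
13 hashes to 2; slot 2 is free -> place at 2.
574 hashes to 2; 2,3 taken -> place at 4.
Table: [., ., 13, 234, 574, 874, 402, 908, 611, ., 681]

574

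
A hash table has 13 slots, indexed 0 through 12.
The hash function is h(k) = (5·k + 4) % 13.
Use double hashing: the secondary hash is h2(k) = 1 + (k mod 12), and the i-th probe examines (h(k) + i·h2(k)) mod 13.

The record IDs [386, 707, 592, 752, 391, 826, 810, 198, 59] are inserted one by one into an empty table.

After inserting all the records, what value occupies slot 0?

Insert 386: h=10, slot 10 empty -> index 10.
Insert 707: h=3, slot 3 empty -> index 3.
Insert 592: h=0, slot 0 empty -> index 0.
Insert 752: h=7, slot 7 empty -> index 7.
Insert 391: h=9, slot 9 empty -> index 9.
Insert 826: h=0, h2=11, slot 0 occupied -> index 11.
Insert 810: h=11, h2=7, slot 11 occupied -> index 5.
Insert 198: h=6, slot 6 empty -> index 6.
Insert 59: h=0, h2=12, slot 0 occupied -> index 12.
Table: [592, ∅, ∅, 707, ∅, 810, 198, 752, ∅, 391, 386, 826, 59]

592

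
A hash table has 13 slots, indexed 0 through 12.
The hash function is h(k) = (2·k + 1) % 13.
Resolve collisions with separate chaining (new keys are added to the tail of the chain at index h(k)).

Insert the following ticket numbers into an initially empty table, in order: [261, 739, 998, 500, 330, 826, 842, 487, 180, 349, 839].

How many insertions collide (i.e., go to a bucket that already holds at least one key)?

5

Insert 261: h=3, bucket 3 empty -> new chain.
Insert 739: h=10, bucket 10 empty -> new chain.
Insert 998: h=8, bucket 8 empty -> new chain.
Insert 500: h=0, bucket 0 empty -> new chain.
Insert 330: h=11, bucket 11 empty -> new chain.
Insert 826: h=2, bucket 2 empty -> new chain.
Insert 842: h=8, bucket 8 nonempty -> append to chain.
Insert 487: h=0, bucket 0 nonempty -> append to chain.
Insert 180: h=10, bucket 10 nonempty -> append to chain.
Insert 349: h=10, bucket 10 nonempty -> append to chain.
Insert 839: h=2, bucket 2 nonempty -> append to chain.
Final buckets:
0: 500 -> 487
1: .
2: 826 -> 839
3: 261
4: .
5: .
6: .
7: .
8: 998 -> 842
9: .
10: 739 -> 180 -> 349
11: 330
12: .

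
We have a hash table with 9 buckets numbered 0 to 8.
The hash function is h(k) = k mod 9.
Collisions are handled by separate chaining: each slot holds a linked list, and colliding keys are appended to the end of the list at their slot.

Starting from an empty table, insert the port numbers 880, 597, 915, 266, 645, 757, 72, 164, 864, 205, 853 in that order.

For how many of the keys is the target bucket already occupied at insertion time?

Insert 880: h=7, bucket 7 empty -> new chain.
Insert 597: h=3, bucket 3 empty -> new chain.
Insert 915: h=6, bucket 6 empty -> new chain.
Insert 266: h=5, bucket 5 empty -> new chain.
Insert 645: h=6, bucket 6 nonempty -> append to chain.
Insert 757: h=1, bucket 1 empty -> new chain.
Insert 72: h=0, bucket 0 empty -> new chain.
Insert 164: h=2, bucket 2 empty -> new chain.
Insert 864: h=0, bucket 0 nonempty -> append to chain.
Insert 205: h=7, bucket 7 nonempty -> append to chain.
Insert 853: h=7, bucket 7 nonempty -> append to chain.
Final buckets:
0: 72 -> 864
1: 757
2: 164
3: 597
4: .
5: 266
6: 915 -> 645
7: 880 -> 205 -> 853
8: .

4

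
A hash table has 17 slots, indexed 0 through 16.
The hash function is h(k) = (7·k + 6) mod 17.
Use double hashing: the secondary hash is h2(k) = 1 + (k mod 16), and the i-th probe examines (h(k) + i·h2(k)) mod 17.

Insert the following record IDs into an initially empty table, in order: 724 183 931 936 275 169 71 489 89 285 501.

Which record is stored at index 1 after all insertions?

724: h=8 => slot 8
183: h=12 => slot 12
931: h=12, h2=4, probe 12,16 => slot 16
936: h=13 => slot 13
275: h=10 => slot 10
169: h=16, h2=10, probe 16,9 => slot 9
71: h=10, h2=8, probe 10,1 => slot 1
489: h=12, h2=10, probe 12,5 => slot 5
89: h=0 => slot 0
285: h=12, h2=14, probe 12,9,6 => slot 6
501: h=11 => slot 11
Table: [89, 71, —, —, —, 489, 285, —, 724, 169, 275, 501, 183, 936, —, —, 931]

71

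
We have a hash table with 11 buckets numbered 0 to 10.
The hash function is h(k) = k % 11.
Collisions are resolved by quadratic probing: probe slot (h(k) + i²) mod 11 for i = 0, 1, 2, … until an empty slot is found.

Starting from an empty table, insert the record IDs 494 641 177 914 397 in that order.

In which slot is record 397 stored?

5

494: h=10 => slot 10
641: h=3 => slot 3
177: h=1 => slot 1
914: h=1, probe 1,2 => slot 2
397: h=1, probe 1,2,5 => slot 5
Table: [—, 177, 914, 641, —, 397, —, —, —, —, 494]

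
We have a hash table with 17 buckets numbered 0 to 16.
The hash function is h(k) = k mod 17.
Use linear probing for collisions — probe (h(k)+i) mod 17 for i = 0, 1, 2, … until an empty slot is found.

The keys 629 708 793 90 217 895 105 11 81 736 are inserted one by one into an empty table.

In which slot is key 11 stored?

629: h=0 → slot 0
708: h=11 → slot 11
793: h=11, probe 11,12 → slot 12
90: h=5 → slot 5
217: h=13 → slot 13
895: h=11, probe 11,12,13,14 → slot 14
105: h=3 → slot 3
11: h=11, probe 11,12,13,14,15 → slot 15
81: h=13, probe 13,14,15,16 → slot 16
736: h=5, probe 5,6 → slot 6
Table: [629, _, _, 105, _, 90, 736, _, _, _, _, 708, 793, 217, 895, 11, 81]

15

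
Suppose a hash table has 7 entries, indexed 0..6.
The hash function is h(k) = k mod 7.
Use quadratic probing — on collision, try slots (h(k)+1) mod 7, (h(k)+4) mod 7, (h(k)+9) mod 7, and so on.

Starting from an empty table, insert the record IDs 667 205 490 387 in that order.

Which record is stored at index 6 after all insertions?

667: h=2 → slot 2
205: h=2, probe 2,3 → slot 3
490: h=0 → slot 0
387: h=2, probe 2,3,6 → slot 6
Table: [490, —, 667, 205, —, —, 387]

387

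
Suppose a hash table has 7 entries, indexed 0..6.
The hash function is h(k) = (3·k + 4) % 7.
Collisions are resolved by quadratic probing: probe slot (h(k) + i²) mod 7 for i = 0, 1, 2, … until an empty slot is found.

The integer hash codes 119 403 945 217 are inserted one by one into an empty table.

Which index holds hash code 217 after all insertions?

1

Insert 119: h=4, slot 4 empty → index 4.
Insert 403: h=2, slot 2 empty → index 2.
Insert 945: h=4, slot 4 occupied → index 5.
Insert 217: h=4, slots 4,5 occupied → index 1.
Table: [—, 217, 403, —, 119, 945, —]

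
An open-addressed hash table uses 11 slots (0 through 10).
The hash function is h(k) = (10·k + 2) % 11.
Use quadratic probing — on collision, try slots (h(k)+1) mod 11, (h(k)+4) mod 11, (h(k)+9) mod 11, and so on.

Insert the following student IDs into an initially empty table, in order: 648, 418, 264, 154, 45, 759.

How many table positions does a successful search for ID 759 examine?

Insert 648: h=3, slot 3 empty -> index 3.
Insert 418: h=2, slot 2 empty -> index 2.
Insert 264: h=2, slots 2,3 occupied -> index 6.
Insert 154: h=2, slots 2,3,6 occupied -> index 0.
Insert 45: h=1, slot 1 empty -> index 1.
Insert 759: h=2, slots 2,3,6,0 occupied -> index 7.
Table: [154, 45, 418, 648, ., ., 264, 759, ., ., .]
Lookup 759: h=2, probe 2,3,6,0,7 → found at 7.

5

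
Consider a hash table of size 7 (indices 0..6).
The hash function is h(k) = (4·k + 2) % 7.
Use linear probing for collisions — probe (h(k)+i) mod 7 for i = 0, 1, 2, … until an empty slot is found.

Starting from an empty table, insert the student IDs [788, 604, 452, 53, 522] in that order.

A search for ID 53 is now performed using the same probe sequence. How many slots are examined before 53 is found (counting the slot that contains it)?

3

788: h=4 → slot 4
604: h=3 → slot 3
452: h=4, probe 4,5 → slot 5
53: h=4, probe 4,5,6 → slot 6
522: h=4, probe 4,5,6,0 → slot 0
Table: [522, —, —, 604, 788, 452, 53]
Lookup 53: h=4, probe 4,5,6 → found at 6.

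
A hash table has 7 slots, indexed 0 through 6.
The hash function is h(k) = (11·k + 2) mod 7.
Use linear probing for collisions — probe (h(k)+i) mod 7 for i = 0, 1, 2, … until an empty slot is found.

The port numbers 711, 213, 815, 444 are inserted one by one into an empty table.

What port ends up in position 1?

711 hashes to 4; slot 4 is free => place at 4.
213 hashes to 0; slot 0 is free => place at 0.
815 hashes to 0; 0 taken => place at 1.
444 hashes to 0; 0,1 taken => place at 2.
Table: [213, 815, 444, ., 711, ., .]

815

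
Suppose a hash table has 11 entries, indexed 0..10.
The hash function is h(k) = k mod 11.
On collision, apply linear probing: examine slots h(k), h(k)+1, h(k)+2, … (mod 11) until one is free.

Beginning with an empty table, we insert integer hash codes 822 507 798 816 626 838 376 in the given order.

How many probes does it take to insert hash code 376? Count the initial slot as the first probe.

3

822: h=8 → slot 8
507: h=1 → slot 1
798: h=6 → slot 6
816: h=2 → slot 2
626: h=10 → slot 10
838: h=2, probe 2,3 → slot 3
376: h=2, probe 2,3,4 → slot 4
Table: [-, 507, 816, 838, 376, -, 798, -, 822, -, 626]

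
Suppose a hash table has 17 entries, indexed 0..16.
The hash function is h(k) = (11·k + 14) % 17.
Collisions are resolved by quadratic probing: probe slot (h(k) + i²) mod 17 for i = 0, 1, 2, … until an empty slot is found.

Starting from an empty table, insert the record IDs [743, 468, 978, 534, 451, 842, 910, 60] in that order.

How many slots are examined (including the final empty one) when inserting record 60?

7

Insert 743: h=10, slot 10 empty → index 10.
Insert 468: h=11, slot 11 empty → index 11.
Insert 978: h=11, slot 11 occupied → index 12.
Insert 534: h=6, slot 6 empty → index 6.
Insert 451: h=11, slots 11,12 occupied → index 15.
Insert 842: h=11, slots 11,12,15 occupied → index 3.
Insert 910: h=11, slots 11,12,15,3,10 occupied → index 2.
Insert 60: h=11, slots 11,12,15,3,10,2 occupied → index 13.
Table: [., ., 910, 842, ., ., 534, ., ., ., 743, 468, 978, 60, ., 451, .]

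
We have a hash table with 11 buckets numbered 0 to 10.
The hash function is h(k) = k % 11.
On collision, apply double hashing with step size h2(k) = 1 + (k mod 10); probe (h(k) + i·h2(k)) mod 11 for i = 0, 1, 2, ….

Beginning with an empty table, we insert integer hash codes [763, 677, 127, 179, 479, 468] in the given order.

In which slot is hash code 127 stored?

3

763 hashes to 4; slot 4 is free → place at 4.
677 hashes to 6; slot 6 is free → place at 6.
127 hashes to 6, h2=8; 6 taken → place at 3.
179 hashes to 3, h2=10; 3 taken → place at 2.
479 hashes to 6, h2=10; 6 taken → place at 5.
468 hashes to 6, h2=9; 6,4,2 taken → place at 0.
Table: [468, —, 179, 127, 763, 479, 677, —, —, —, —]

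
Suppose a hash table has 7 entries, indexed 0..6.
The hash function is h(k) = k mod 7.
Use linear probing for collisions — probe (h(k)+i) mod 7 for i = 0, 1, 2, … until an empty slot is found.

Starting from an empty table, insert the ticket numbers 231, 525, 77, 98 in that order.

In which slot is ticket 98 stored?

231 hashes to 0; slot 0 is free → place at 0.
525 hashes to 0; 0 taken → place at 1.
77 hashes to 0; 0,1 taken → place at 2.
98 hashes to 0; 0,1,2 taken → place at 3.
Table: [231, 525, 77, 98, -, -, -]

3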